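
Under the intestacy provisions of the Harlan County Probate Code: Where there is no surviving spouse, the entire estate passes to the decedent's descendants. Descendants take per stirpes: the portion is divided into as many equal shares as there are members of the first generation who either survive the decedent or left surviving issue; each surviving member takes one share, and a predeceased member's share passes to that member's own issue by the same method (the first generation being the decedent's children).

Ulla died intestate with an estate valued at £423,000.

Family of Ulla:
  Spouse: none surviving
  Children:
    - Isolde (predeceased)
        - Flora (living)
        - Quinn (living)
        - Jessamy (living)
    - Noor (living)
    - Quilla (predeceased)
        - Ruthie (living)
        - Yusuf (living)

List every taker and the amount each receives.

Flora: £47,000; Quinn: £47,000; Jessamy: £47,000; Noor: £141,000; Ruthie: £70,500; Yusuf: £70,500

The entire £423,000 passes to the descendants.
That amount (£423,000) is divided into 3 shares of £141,000: Noor takes £141,000; Isolde's £141,000 share passes to Isolde's issue; Quilla's £141,000 share passes to Quilla's issue.
Isolde's share (£141,000) is divided into 3 shares of £47,000: Flora, Quinn, and Jessamy each take £47,000.
Quilla's share (£141,000) is divided into 2 shares of £70,500: Ruthie and Yusuf each take £70,500.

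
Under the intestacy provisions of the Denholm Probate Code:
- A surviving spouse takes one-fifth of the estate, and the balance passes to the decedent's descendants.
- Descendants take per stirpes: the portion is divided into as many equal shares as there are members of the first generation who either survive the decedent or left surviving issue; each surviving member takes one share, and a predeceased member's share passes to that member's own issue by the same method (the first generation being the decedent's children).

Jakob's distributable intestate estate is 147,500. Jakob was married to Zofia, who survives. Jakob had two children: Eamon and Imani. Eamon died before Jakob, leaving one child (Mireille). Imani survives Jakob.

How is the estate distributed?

Zofia takes one-fifth of 147,500 = 29,500. The remaining 118,000 passes to the descendants.
The descendants' portion (118,000) is divided into 2 shares of 59,000: Imani takes 59,000; Eamon's 59,000 share passes to Eamon's issue.
Eamon's share (59,000) passes entirely to Mireille.

Zofia: 29,500; Mireille: 59,000; Imani: 59,000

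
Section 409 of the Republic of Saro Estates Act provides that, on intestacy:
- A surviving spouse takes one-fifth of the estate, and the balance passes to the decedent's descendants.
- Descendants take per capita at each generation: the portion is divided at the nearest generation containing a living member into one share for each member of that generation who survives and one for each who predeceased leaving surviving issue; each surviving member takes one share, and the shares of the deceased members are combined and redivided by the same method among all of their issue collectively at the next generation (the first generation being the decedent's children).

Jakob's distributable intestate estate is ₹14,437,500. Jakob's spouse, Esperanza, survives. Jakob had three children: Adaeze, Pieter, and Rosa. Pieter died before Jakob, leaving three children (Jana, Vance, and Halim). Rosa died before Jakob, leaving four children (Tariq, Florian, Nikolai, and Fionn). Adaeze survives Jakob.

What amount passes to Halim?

Halim receives ₹1,100,000.

Esperanza takes one-fifth of ₹14,437,500 = ₹2,887,500. The remaining ₹11,550,000 passes to the descendants.
The descendants' portion (₹11,550,000) is divided at the children's generation into 3 shares of ₹3,850,000. Adaeze takes ₹3,850,000. The 2 shares of the deceased (Pieter and Rosa) are combined into a pool of ₹7,700,000.
That pool (₹7,700,000) is divided at the grandchildren's generation equally among Jana, Vance, Halim, Tariq, Florian, Nikolai, and Fionn: ₹1,100,000 each.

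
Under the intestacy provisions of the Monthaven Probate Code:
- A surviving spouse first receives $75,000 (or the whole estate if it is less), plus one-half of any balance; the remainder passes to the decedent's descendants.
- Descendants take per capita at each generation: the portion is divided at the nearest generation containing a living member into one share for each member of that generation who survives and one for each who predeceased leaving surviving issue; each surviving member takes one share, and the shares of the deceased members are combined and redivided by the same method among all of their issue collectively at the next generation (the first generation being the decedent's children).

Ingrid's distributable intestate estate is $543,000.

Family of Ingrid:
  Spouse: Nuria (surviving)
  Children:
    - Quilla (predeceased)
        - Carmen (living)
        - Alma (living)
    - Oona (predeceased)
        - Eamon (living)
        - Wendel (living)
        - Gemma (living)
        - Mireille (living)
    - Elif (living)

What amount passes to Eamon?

Eamon receives $26,000.

Nuria first takes $75,000, leaving a balance of $468,000. Nuria then takes one-half of the balance ($234,000), for a total of $309,000. The remaining $234,000 passes to the descendants.
The descendants' portion ($234,000) is divided at the children's generation into 3 shares of $78,000. Elif takes $78,000. The 2 shares of the deceased (Quilla and Oona) are combined into a pool of $156,000.
That pool ($156,000) is divided at the grandchildren's generation equally among Carmen, Alma, Eamon, Wendel, Gemma, and Mireille: $26,000 each.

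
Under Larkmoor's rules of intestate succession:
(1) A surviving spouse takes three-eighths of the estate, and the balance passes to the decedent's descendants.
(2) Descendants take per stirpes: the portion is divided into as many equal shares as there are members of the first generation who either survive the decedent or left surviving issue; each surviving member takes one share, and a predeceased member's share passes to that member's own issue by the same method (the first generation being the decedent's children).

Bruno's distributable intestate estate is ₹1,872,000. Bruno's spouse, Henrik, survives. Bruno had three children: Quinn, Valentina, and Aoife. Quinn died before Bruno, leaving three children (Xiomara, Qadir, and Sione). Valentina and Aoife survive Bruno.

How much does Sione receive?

Henrik takes three-eighths of ₹1,872,000 = ₹702,000. The remaining ₹1,170,000 passes to the descendants.
The descendants' portion (₹1,170,000) is divided into 3 shares of ₹390,000: Valentina and Aoife each take ₹390,000; Quinn's ₹390,000 share passes to Quinn's issue.
Quinn's share (₹390,000) is divided into 3 shares of ₹130,000: Xiomara, Qadir, and Sione each take ₹130,000.

Sione receives ₹130,000.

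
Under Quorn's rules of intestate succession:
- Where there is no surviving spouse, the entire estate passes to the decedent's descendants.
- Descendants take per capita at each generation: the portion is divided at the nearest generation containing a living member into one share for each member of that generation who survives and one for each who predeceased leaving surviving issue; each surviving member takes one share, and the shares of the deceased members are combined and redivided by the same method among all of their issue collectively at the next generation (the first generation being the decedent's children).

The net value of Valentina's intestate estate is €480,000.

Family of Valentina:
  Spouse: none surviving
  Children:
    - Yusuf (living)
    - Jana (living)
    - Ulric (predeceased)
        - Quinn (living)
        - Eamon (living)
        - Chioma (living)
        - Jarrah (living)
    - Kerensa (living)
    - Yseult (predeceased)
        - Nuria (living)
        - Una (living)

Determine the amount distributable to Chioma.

The entire €480,000 passes to the descendants.
That amount (€480,000) is divided at the children's generation into 5 shares of €96,000. Yusuf, Jana, and Kerensa each take €96,000. The 2 shares of the deceased (Ulric and Yseult) are combined into a pool of €192,000.
That pool (€192,000) is divided at the grandchildren's generation equally among Quinn, Eamon, Chioma, Jarrah, Nuria, and Una: €32,000 each.

Chioma receives €32,000.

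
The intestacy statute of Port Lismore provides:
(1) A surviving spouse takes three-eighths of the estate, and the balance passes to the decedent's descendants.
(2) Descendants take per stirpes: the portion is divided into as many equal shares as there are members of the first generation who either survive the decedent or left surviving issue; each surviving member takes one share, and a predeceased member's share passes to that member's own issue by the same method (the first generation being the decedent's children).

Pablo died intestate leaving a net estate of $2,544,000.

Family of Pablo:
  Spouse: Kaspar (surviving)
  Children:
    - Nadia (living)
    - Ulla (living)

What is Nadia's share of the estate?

Kaspar takes three-eighths of $2,544,000 = $954,000. The remaining $1,590,000 passes to the descendants.
The descendants' portion ($1,590,000) is divided into 2 shares of $795,000: Nadia and Ulla each take $795,000.

Nadia receives $795,000.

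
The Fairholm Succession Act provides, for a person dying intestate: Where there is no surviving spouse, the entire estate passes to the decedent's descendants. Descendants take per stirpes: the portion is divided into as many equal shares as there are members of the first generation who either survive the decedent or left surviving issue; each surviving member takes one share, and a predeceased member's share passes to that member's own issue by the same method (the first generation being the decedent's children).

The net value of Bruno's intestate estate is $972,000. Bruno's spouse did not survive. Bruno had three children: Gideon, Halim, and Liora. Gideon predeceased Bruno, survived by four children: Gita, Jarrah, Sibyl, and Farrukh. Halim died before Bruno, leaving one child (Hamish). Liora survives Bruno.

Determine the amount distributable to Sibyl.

Sibyl receives $81,000.

The entire $972,000 passes to the descendants.
That amount ($972,000) is divided into 3 shares of $324,000: Liora takes $324,000; Gideon's $324,000 share passes to Gideon's issue; Halim's $324,000 share passes to Halim's issue.
Gideon's share ($324,000) is divided into 4 shares of $81,000: Gita, Jarrah, Sibyl, and Farrukh each take $81,000.
Halim's share ($324,000) passes entirely to Hamish.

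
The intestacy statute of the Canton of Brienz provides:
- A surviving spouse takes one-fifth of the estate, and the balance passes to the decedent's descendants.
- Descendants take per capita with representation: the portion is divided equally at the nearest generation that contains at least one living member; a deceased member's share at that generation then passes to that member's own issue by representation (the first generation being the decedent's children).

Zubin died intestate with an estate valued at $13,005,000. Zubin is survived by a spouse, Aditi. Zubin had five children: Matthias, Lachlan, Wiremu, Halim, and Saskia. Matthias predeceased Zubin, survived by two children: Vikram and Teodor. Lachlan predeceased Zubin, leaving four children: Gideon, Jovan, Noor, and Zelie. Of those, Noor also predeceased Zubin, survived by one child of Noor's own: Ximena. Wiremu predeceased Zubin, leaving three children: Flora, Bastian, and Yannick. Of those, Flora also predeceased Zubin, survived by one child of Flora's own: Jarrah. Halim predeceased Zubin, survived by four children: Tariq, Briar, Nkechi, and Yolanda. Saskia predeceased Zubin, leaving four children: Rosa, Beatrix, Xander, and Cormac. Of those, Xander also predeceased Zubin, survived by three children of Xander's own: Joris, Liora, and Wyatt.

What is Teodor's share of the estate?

Aditi takes one-fifth of $13,005,000 = $2,601,000. The remaining $10,404,000 passes to the descendants.
No child survives, so the initial division is made at the grandchildren's generation.
The descendants' portion ($10,404,000) is divided into 17 shares of $612,000: Vikram, Teodor, Gideon, Jovan, Zelie, Bastian, Yannick, Tariq, Briar, Nkechi, Yolanda, Rosa, Beatrix, and Cormac each take $612,000; Noor's $612,000 share passes to Noor's issue; Flora's $612,000 share passes to Flora's issue; Xander's $612,000 share passes to Xander's issue.
Noor's share ($612,000) passes entirely to Ximena.
Flora's share ($612,000) passes entirely to Jarrah.
Xander's share ($612,000) is divided into 3 shares of $204,000: Joris, Liora, and Wyatt each take $204,000.

Teodor receives $612,000.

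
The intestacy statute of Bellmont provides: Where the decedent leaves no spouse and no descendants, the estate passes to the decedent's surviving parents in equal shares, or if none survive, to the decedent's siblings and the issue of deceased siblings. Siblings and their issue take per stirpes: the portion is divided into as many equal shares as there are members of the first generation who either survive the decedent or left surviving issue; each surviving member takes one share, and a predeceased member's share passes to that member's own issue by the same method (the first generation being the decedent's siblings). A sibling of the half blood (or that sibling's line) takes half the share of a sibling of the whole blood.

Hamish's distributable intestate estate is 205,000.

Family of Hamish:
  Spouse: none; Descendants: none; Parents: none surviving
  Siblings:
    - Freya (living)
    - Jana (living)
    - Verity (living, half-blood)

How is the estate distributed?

The entire 205,000 passes to the siblings and their issue.
Counting each half-blood sibling's line as half a unit, there are 5/2 units in 205,000, so one unit is 82,000. Whole-blood lines (Freya and Jana) take 82,000 each; half-blood lines (Verity) take 41,000 each.

Freya: 82,000; Jana: 82,000; Verity: 41,000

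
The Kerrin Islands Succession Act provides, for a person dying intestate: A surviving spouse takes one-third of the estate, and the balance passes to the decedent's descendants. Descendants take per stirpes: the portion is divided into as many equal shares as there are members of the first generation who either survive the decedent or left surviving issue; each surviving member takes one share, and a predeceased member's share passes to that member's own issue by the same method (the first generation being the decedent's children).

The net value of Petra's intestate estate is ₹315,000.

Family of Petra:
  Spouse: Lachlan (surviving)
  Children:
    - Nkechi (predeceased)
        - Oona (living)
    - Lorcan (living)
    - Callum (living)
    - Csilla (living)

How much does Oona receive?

Lachlan takes one-third of ₹315,000 = ₹105,000. The remaining ₹210,000 passes to the descendants.
The descendants' portion (₹210,000) is divided into 4 shares of ₹52,500: Lorcan, Callum, and Csilla each take ₹52,500; Nkechi's ₹52,500 share passes to Nkechi's issue.
Nkechi's share (₹52,500) passes entirely to Oona.

Oona receives ₹52,500.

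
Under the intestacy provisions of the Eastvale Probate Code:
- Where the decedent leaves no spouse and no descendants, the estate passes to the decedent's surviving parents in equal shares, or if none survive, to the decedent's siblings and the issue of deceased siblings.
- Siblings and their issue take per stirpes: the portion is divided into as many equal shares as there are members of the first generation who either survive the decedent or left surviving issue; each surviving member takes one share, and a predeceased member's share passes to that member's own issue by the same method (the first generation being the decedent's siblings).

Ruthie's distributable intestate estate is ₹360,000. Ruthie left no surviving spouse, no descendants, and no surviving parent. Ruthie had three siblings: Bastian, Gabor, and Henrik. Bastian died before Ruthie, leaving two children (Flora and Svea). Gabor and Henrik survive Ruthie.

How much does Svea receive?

Svea receives ₹60,000.

The entire ₹360,000 passes to the siblings and their issue.
That amount (₹360,000) is divided into 3 shares of ₹120,000: Gabor and Henrik each take ₹120,000; Bastian's ₹120,000 share passes to Bastian's issue.
Bastian's share (₹120,000) is divided into 2 shares of ₹60,000: Flora and Svea each take ₹60,000.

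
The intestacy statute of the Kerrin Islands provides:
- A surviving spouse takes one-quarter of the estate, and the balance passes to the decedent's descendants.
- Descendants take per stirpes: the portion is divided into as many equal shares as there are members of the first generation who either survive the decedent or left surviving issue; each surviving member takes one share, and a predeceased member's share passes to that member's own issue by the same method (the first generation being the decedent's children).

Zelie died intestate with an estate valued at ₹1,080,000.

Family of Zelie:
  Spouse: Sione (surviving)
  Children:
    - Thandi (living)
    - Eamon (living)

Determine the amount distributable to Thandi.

Thandi receives ₹405,000.

Sione takes one-quarter of ₹1,080,000 = ₹270,000. The remaining ₹810,000 passes to the descendants.
The descendants' portion (₹810,000) is divided into 2 shares of ₹405,000: Thandi and Eamon each take ₹405,000.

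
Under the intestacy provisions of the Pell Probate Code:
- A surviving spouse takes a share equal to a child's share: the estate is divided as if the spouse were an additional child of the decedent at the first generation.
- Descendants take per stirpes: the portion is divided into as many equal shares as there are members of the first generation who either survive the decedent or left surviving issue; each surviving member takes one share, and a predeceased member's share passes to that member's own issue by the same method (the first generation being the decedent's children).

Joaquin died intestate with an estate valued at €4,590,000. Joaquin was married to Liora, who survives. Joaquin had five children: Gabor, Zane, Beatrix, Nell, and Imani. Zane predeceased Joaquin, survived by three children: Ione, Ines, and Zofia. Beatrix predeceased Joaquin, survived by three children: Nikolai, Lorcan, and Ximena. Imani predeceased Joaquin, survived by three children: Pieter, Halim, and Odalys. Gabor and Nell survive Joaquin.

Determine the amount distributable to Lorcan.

Lorcan receives €255,000.

The spouse counts as an additional share at the children's level, so there are 6 primary shares of €765,000. Liora takes one such share (€765,000).
The children's combined portion (€3,825,000) is divided into 5 shares of €765,000: Gabor and Nell each take €765,000; Zane's €765,000 share passes to Zane's issue; Beatrix's €765,000 share passes to Beatrix's issue; Imani's €765,000 share passes to Imani's issue.
Zane's share (€765,000) is divided into 3 shares of €255,000: Ione, Ines, and Zofia each take €255,000.
Beatrix's share (€765,000) is divided into 3 shares of €255,000: Nikolai, Lorcan, and Ximena each take €255,000.
Imani's share (€765,000) is divided into 3 shares of €255,000: Pieter, Halim, and Odalys each take €255,000.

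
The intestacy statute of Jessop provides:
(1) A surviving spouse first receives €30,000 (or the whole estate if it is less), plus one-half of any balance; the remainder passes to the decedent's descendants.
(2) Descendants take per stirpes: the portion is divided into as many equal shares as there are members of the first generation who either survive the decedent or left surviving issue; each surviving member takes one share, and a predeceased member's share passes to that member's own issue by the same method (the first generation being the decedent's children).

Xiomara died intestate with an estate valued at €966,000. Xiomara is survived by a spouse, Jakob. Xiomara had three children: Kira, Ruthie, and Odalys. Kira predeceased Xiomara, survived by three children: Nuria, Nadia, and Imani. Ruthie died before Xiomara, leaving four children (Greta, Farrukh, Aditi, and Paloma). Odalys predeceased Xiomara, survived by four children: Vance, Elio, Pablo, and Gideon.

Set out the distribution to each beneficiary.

Jakob first takes €30,000, leaving a balance of €936,000. Jakob then takes one-half of the balance (€468,000), for a total of €498,000. The remaining €468,000 passes to the descendants.
The descendants' portion (€468,000) is divided into 3 shares of €156,000: Kira's €156,000 share passes to Kira's issue; Ruthie's €156,000 share passes to Ruthie's issue; Odalys's €156,000 share passes to Odalys's issue.
Kira's share (€156,000) is divided into 3 shares of €52,000: Nuria, Nadia, and Imani each take €52,000.
Ruthie's share (€156,000) is divided into 4 shares of €39,000: Greta, Farrukh, Aditi, and Paloma each take €39,000.
Odalys's share (€156,000) is divided into 4 shares of €39,000: Vance, Elio, Pablo, and Gideon each take €39,000.

Jakob: €498,000; Nuria: €52,000; Nadia: €52,000; Imani: €52,000; Greta: €39,000; Farrukh: €39,000; Aditi: €39,000; Paloma: €39,000; Vance: €39,000; Elio: €39,000; Pablo: €39,000; Gideon: €39,000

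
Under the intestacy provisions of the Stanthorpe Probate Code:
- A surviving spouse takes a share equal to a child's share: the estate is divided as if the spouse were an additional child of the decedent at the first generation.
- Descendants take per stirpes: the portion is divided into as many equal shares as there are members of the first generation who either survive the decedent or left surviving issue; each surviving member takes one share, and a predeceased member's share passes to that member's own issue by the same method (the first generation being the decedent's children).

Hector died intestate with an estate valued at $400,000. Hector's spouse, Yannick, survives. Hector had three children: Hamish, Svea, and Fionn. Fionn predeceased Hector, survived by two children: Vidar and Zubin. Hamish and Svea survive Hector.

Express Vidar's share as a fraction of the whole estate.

The spouse counts as an additional share at the children's level, so there are 4 primary shares of $100,000. Yannick takes one such share ($100,000).
The children's combined portion ($300,000) is divided into 3 shares of $100,000: Hamish and Svea each take $100,000; Fionn's $100,000 share passes to Fionn's issue.
Fionn's share ($100,000) is divided into 2 shares of $50,000: Vidar and Zubin each take $50,000.

Vidar receives 1/8 of the estate.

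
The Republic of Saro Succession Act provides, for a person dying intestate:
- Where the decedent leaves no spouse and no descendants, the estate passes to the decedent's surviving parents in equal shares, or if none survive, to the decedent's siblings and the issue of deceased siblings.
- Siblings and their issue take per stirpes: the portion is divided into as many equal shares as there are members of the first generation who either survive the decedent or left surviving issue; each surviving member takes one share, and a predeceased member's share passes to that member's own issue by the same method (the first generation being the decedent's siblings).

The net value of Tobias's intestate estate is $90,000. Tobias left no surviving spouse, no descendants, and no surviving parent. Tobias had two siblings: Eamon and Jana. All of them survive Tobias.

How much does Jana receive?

The entire $90,000 passes to the siblings and their issue.
That amount ($90,000) is divided into 2 shares of $45,000: Eamon and Jana each take $45,000.

Jana receives $45,000.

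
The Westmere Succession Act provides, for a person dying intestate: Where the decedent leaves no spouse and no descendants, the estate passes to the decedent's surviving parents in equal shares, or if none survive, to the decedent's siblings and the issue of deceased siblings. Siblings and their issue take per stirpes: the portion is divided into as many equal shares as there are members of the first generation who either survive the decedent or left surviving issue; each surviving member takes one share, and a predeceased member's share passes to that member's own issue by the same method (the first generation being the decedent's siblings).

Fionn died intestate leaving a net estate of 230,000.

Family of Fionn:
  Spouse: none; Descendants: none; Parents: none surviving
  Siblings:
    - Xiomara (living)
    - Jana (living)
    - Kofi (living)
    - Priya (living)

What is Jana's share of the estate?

The entire 230,000 passes to the siblings and their issue.
That amount (230,000) is divided into 4 shares of 57,500: Xiomara, Jana, Kofi, and Priya each take 57,500.

Jana receives 57,500.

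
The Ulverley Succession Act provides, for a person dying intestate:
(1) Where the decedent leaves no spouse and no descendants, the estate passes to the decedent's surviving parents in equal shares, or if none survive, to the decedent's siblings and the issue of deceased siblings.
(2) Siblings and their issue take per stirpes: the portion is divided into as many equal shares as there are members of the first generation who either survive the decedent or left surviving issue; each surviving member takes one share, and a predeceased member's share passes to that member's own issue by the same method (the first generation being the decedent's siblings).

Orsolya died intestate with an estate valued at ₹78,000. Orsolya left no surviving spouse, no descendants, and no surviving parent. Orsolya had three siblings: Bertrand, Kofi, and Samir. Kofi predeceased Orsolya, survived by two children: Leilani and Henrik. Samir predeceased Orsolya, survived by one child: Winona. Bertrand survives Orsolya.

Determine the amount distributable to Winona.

Winona receives ₹26,000.

The entire ₹78,000 passes to the siblings and their issue.
That amount (₹78,000) is divided into 3 shares of ₹26,000: Bertrand takes ₹26,000; Kofi's ₹26,000 share passes to Kofi's issue; Samir's ₹26,000 share passes to Samir's issue.
Kofi's share (₹26,000) is divided into 2 shares of ₹13,000: Leilani and Henrik each take ₹13,000.
Samir's share (₹26,000) passes entirely to Winona.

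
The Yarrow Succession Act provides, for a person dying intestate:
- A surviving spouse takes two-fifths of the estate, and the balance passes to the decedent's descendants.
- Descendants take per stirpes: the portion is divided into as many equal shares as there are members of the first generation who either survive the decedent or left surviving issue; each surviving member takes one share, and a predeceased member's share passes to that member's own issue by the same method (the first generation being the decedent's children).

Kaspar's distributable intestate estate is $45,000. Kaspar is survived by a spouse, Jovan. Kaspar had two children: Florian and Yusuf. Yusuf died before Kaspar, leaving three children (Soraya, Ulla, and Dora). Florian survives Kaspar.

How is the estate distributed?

Jovan: $18,000; Florian: $13,500; Soraya: $4,500; Ulla: $4,500; Dora: $4,500

Jovan takes two-fifths of $45,000 = $18,000. The remaining $27,000 passes to the descendants.
The descendants' portion ($27,000) is divided into 2 shares of $13,500: Florian takes $13,500; Yusuf's $13,500 share passes to Yusuf's issue.
Yusuf's share ($13,500) is divided into 3 shares of $4,500: Soraya, Ulla, and Dora each take $4,500.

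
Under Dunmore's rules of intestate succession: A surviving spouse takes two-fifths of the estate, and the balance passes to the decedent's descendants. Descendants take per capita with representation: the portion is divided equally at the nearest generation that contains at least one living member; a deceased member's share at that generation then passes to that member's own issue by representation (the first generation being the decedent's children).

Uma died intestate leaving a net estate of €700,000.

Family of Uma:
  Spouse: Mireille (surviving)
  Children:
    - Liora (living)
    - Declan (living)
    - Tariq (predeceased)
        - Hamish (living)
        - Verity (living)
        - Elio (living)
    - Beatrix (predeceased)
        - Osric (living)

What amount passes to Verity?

Mireille takes two-fifths of €700,000 = €280,000. The remaining €420,000 passes to the descendants.
The descendants' portion (€420,000) is divided into 4 shares of €105,000: Liora and Declan each take €105,000; Tariq's €105,000 share passes to Tariq's issue; Beatrix's €105,000 share passes to Beatrix's issue.
Tariq's share (€105,000) is divided into 3 shares of €35,000: Hamish, Verity, and Elio each take €35,000.
Beatrix's share (€105,000) passes entirely to Osric.

Verity receives €35,000.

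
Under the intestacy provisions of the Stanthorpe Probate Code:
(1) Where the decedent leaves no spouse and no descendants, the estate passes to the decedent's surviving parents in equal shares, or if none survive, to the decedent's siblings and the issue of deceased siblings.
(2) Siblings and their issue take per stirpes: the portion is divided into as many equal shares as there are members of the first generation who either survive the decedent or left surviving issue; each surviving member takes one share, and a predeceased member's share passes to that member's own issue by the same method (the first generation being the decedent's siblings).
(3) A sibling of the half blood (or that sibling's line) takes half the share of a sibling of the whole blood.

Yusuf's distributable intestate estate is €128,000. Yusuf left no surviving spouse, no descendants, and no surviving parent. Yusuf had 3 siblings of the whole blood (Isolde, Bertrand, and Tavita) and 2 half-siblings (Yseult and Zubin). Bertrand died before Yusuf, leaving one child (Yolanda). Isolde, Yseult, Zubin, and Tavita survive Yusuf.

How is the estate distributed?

The entire €128,000 passes to the siblings and their issue.
Counting each half-blood sibling's line as half a unit, there are 4 units in €128,000, so one unit is €32,000. Whole-blood lines (Isolde, Bertrand, and Tavita) take €32,000 each; half-blood lines (Yseult and Zubin) take €16,000 each.
Bertrand's share (€32,000) passes entirely to Yolanda.

Isolde: €32,000; Yolanda: €32,000; Yseult: €16,000; Zubin: €16,000; Tavita: €32,000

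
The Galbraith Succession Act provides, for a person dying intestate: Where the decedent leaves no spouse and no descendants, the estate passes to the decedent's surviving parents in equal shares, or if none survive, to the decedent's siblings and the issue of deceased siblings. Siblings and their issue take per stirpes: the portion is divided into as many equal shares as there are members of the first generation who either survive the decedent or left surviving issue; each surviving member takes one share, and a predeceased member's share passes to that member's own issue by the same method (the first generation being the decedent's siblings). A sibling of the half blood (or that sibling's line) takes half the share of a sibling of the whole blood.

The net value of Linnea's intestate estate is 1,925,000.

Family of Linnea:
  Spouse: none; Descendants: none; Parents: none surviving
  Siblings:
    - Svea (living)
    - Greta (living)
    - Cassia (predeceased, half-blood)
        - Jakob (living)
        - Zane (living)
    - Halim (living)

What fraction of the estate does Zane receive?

The entire 1,925,000 passes to the siblings and their issue.
Counting each half-blood sibling's line as half a unit, there are 7/2 units in 1,925,000, so one unit is 550,000. Whole-blood lines (Svea, Greta, and Halim) take 550,000 each; half-blood lines (Cassia) take 275,000 each.
Cassia's share (275,000) is divided into 2 shares of 137,500: Jakob and Zane each take 137,500.

Zane receives 1/14 of the estate.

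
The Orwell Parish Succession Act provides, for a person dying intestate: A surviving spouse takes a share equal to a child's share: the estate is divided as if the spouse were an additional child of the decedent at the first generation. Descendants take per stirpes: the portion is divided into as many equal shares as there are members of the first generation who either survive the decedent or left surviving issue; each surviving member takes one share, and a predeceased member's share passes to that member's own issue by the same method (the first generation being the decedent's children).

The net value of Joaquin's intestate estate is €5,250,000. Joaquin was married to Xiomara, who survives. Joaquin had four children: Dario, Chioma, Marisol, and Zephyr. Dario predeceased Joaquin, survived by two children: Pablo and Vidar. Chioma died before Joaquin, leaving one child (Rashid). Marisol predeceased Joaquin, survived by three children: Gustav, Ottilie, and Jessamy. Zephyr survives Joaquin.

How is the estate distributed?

The spouse counts as an additional share at the children's level, so there are 5 primary shares of €1,050,000. Xiomara takes one such share (€1,050,000).
The children's combined portion (€4,200,000) is divided into 4 shares of €1,050,000: Zephyr takes €1,050,000; Dario's €1,050,000 share passes to Dario's issue; Chioma's €1,050,000 share passes to Chioma's issue; Marisol's €1,050,000 share passes to Marisol's issue.
Dario's share (€1,050,000) is divided into 2 shares of €525,000: Pablo and Vidar each take €525,000.
Chioma's share (€1,050,000) passes entirely to Rashid.
Marisol's share (€1,050,000) is divided into 3 shares of €350,000: Gustav, Ottilie, and Jessamy each take €350,000.

Xiomara: €1,050,000; Pablo: €525,000; Vidar: €525,000; Rashid: €1,050,000; Gustav: €350,000; Ottilie: €350,000; Jessamy: €350,000; Zephyr: €1,050,000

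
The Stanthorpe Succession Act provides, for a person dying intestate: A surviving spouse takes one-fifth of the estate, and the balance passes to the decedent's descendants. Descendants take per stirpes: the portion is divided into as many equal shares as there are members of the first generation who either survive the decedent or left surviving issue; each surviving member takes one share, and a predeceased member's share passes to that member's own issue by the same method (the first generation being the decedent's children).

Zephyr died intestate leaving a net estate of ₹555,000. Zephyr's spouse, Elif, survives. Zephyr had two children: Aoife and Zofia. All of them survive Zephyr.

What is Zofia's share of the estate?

Elif takes one-fifth of ₹555,000 = ₹111,000. The remaining ₹444,000 passes to the descendants.
The descendants' portion (₹444,000) is divided into 2 shares of ₹222,000: Aoife and Zofia each take ₹222,000.

Zofia receives ₹222,000.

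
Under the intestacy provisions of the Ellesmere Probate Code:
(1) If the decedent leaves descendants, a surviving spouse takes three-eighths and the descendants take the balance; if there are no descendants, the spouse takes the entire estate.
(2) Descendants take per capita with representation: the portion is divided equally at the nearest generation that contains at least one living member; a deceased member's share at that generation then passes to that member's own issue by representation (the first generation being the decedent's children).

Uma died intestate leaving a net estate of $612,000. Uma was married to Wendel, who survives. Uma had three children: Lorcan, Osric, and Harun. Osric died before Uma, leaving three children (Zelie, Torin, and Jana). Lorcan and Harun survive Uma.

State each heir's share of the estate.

Wendel takes three-eighths of $612,000 = $229,500. The remaining $382,500 passes to the descendants.
The descendants' portion ($382,500) is divided into 3 shares of $127,500: Lorcan and Harun each take $127,500; Osric's $127,500 share passes to Osric's issue.
Osric's share ($127,500) is divided into 3 shares of $42,500: Zelie, Torin, and Jana each take $42,500.

Wendel: $229,500; Lorcan: $127,500; Zelie: $42,500; Torin: $42,500; Jana: $42,500; Harun: $127,500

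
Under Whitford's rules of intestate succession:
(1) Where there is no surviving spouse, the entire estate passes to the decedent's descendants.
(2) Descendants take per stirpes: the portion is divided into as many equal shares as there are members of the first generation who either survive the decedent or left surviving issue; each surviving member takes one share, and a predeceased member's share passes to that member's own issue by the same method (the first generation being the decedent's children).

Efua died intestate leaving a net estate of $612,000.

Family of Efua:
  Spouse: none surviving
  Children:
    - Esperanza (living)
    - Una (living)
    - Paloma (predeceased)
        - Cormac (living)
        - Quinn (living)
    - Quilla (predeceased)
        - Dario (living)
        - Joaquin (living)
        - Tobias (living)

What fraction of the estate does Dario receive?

The entire $612,000 passes to the descendants.
That amount ($612,000) is divided into 4 shares of $153,000: Esperanza and Una each take $153,000; Paloma's $153,000 share passes to Paloma's issue; Quilla's $153,000 share passes to Quilla's issue.
Paloma's share ($153,000) is divided into 2 shares of $76,500: Cormac and Quinn each take $76,500.
Quilla's share ($153,000) is divided into 3 shares of $51,000: Dario, Joaquin, and Tobias each take $51,000.

Dario receives 1/12 of the estate.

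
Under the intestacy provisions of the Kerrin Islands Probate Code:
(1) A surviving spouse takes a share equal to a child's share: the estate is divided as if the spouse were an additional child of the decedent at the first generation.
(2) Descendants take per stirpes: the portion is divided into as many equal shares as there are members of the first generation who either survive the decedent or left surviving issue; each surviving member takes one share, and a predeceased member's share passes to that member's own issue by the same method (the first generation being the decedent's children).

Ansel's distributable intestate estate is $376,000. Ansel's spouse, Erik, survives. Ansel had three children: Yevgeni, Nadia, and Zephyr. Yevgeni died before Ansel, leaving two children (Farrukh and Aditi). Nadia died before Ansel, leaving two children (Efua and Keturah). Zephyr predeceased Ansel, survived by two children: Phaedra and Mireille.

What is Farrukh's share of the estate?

Farrukh receives $47,000.

The spouse counts as an additional share at the children's level, so there are 4 primary shares of $94,000. Erik takes one such share ($94,000).
The children's combined portion ($282,000) is divided into 3 shares of $94,000: Yevgeni's $94,000 share passes to Yevgeni's issue; Nadia's $94,000 share passes to Nadia's issue; Zephyr's $94,000 share passes to Zephyr's issue.
Yevgeni's share ($94,000) is divided into 2 shares of $47,000: Farrukh and Aditi each take $47,000.
Nadia's share ($94,000) is divided into 2 shares of $47,000: Efua and Keturah each take $47,000.
Zephyr's share ($94,000) is divided into 2 shares of $47,000: Phaedra and Mireille each take $47,000.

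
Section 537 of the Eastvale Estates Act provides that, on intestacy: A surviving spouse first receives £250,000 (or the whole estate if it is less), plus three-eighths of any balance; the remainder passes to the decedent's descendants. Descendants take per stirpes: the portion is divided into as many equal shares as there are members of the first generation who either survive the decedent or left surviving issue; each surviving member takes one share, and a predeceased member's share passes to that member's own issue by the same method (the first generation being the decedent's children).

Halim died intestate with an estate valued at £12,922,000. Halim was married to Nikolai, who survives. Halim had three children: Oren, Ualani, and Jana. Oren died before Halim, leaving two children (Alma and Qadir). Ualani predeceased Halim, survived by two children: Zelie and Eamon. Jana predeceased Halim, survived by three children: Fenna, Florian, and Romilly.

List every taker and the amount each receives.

Nikolai first takes £250,000, leaving a balance of £12,672,000. Nikolai then takes three-eighths of the balance (£4,752,000), for a total of £5,002,000. The remaining £7,920,000 passes to the descendants.
The descendants' portion (£7,920,000) is divided into 3 shares of £2,640,000: Oren's £2,640,000 share passes to Oren's issue; Ualani's £2,640,000 share passes to Ualani's issue; Jana's £2,640,000 share passes to Jana's issue.
Oren's share (£2,640,000) is divided into 2 shares of £1,320,000: Alma and Qadir each take £1,320,000.
Ualani's share (£2,640,000) is divided into 2 shares of £1,320,000: Zelie and Eamon each take £1,320,000.
Jana's share (£2,640,000) is divided into 3 shares of £880,000: Fenna, Florian, and Romilly each take £880,000.

Nikolai: £5,002,000; Alma: £1,320,000; Qadir: £1,320,000; Zelie: £1,320,000; Eamon: £1,320,000; Fenna: £880,000; Florian: £880,000; Romilly: £880,000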